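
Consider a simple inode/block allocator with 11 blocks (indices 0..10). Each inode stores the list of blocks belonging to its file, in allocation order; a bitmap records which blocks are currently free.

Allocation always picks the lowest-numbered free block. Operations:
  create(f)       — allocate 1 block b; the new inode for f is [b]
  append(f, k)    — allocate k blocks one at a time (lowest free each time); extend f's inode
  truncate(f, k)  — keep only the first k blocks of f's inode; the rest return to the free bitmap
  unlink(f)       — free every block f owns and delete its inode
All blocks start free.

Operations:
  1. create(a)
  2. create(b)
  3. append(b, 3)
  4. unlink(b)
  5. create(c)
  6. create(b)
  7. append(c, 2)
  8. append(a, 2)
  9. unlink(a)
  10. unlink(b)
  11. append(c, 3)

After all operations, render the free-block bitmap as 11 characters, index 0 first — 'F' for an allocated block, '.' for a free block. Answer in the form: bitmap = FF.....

[1] create(a) — a=0 (map F..........)
[2] create(b) — a=0 b=1 (map FF.........)
[3] append(b, 3) — a=0 b=1,2,3,4 (map FFFFF......)
[4] unlink(b) — a=0 (map F..........)
[5] create(c) — a=0 c=1 (map FF.........)
[6] create(b) — a=0 b=2 c=1 (map FFF........)
[7] append(c, 2) — a=0 b=2 c=1,3,4 (map FFFFF......)
[8] append(a, 2) — a=0,5,6 b=2 c=1,3,4 (map FFFFFFF....)
[9] unlink(a) — b=2 c=1,3,4 (map .FFFF......)
[10] unlink(b) — c=1,3,4 (map .F.FF......)
[11] append(c, 3) — c=1,3,4,0,2,5 (map FFFFFF.....)

bitmap = FFFFFF.....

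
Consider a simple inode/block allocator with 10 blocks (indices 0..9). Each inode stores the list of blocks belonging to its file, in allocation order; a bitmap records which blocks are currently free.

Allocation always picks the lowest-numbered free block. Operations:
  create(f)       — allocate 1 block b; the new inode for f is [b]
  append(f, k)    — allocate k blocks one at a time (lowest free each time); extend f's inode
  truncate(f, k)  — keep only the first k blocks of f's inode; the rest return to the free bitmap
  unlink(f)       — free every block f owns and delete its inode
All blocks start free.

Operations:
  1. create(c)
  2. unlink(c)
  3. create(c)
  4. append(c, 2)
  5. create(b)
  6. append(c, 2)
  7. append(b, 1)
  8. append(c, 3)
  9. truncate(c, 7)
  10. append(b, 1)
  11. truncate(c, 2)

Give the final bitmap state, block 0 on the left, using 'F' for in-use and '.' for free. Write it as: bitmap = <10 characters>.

bitmap = FF.F..F..F

  1. create(c)  ⇒  F.........  {c→[0]}
  2. unlink(c)  ⇒  ..........  {}
  3. create(c)  ⇒  F.........  {c→[0]}
  4. append(c, 2)  ⇒  FFF.......  {c→[0, 1, 2]}
  5. create(b)  ⇒  FFFF......  {b→[3]; c→[0, 1, 2]}
  6. append(c, 2)  ⇒  FFFFFF....  {b→[3]; c→[0, 1, 2, 4, 5]}
  7. append(b, 1)  ⇒  FFFFFFF...  {b→[3, 6]; c→[0, 1, 2, 4, 5]}
  8. append(c, 3)  ⇒  FFFFFFFFFF  {b→[3, 6]; c→[0, 1, 2, 4, 5, 7, 8, 9]}
  9. truncate(c, 7)  ⇒  FFFFFFFFF.  {b→[3, 6]; c→[0, 1, 2, 4, 5, 7, 8]}
  10. append(b, 1)  ⇒  FFFFFFFFFF  {b→[3, 6, 9]; c→[0, 1, 2, 4, 5, 7, 8]}
  11. truncate(c, 2)  ⇒  FF.F..F..F  {b→[3, 6, 9]; c→[0, 1]}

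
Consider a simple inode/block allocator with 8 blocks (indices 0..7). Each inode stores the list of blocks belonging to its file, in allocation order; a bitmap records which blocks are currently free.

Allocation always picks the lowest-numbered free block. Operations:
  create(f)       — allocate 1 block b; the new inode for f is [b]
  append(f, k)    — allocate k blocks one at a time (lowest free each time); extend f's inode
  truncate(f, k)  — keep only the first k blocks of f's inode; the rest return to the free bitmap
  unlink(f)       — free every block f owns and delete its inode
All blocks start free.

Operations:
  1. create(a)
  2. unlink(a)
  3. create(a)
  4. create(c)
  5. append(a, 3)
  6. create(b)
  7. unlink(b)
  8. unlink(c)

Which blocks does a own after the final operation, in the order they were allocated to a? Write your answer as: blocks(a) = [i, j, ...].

after create(a) → a:[0]  free=[F.......]
after unlink(a) →   free=[........]
after create(a) → a:[0]  free=[F.......]
after create(c) → a:[0], c:[1]  free=[FF......]
after append(a, 3) → a:[0, 2, 3, 4], c:[1]  free=[FFFFF...]
after create(b) → a:[0, 2, 3, 4], b:[5], c:[1]  free=[FFFFFF..]
after unlink(b) → a:[0, 2, 3, 4], c:[1]  free=[FFFFF...]
after unlink(c) → a:[0, 2, 3, 4]  free=[F.FFF...]

blocks(a) = [0, 2, 3, 4]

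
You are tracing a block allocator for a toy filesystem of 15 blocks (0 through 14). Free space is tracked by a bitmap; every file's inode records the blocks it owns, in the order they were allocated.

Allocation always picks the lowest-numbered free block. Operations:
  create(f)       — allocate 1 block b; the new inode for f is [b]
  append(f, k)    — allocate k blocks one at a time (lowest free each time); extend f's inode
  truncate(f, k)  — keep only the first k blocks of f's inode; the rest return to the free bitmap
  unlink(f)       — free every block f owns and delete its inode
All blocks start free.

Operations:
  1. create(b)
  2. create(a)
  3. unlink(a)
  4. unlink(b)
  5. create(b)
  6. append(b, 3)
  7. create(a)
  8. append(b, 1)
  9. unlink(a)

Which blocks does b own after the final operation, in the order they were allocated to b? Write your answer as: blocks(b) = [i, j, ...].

blocks(b) = [0, 1, 2, 3, 5]

after create(b) → b:[0]  free=[F..............]
after create(a) → a:[1], b:[0]  free=[FF.............]
after unlink(a) → b:[0]  free=[F..............]
after unlink(b) →   free=[...............]
after create(b) → b:[0]  free=[F..............]
after append(b, 3) → b:[0, 1, 2, 3]  free=[FFFF...........]
after create(a) → a:[4], b:[0, 1, 2, 3]  free=[FFFFF..........]
after append(b, 1) → a:[4], b:[0, 1, 2, 3, 5]  free=[FFFFFF.........]
after unlink(a) → b:[0, 1, 2, 3, 5]  free=[FFFF.F.........]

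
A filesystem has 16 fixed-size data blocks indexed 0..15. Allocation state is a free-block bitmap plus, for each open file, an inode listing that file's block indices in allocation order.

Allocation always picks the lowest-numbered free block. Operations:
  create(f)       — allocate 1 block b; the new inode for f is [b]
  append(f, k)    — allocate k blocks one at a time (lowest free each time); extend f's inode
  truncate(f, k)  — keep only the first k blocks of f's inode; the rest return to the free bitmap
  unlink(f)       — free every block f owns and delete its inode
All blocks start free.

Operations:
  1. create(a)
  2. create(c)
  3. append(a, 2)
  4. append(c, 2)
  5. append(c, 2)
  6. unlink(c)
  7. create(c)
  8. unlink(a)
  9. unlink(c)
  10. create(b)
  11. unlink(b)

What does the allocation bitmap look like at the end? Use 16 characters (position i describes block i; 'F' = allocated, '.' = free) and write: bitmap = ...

bitmap = ................

  1. create(a)  ⇒  F...............  {a→[0]}
  2. create(c)  ⇒  FF..............  {a→[0]; c→[1]}
  3. append(a, 2)  ⇒  FFFF............  {a→[0, 2, 3]; c→[1]}
  4. append(c, 2)  ⇒  FFFFFF..........  {a→[0, 2, 3]; c→[1, 4, 5]}
  5. append(c, 2)  ⇒  FFFFFFFF........  {a→[0, 2, 3]; c→[1, 4, 5, 6, 7]}
  6. unlink(c)  ⇒  F.FF............  {a→[0, 2, 3]}
  7. create(c)  ⇒  FFFF............  {a→[0, 2, 3]; c→[1]}
  8. unlink(a)  ⇒  .F..............  {c→[1]}
  9. unlink(c)  ⇒  ................  {}
  10. create(b)  ⇒  F...............  {b→[0]}
  11. unlink(b)  ⇒  ................  {}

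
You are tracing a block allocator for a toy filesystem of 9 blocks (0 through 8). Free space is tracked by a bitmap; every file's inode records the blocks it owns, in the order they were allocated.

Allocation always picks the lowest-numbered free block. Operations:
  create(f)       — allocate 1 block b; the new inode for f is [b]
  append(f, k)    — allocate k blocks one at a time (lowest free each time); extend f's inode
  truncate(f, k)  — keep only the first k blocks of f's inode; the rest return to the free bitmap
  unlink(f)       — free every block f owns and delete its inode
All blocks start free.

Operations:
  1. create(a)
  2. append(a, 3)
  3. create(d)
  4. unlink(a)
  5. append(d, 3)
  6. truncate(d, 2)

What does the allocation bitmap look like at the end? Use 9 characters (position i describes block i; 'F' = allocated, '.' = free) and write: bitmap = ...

bitmap = F...F....

  1. create(a)  ⇒  F........  {a→[0]}
  2. append(a, 3)  ⇒  FFFF.....  {a→[0, 1, 2, 3]}
  3. create(d)  ⇒  FFFFF....  {a→[0, 1, 2, 3]; d→[4]}
  4. unlink(a)  ⇒  ....F....  {d→[4]}
  5. append(d, 3)  ⇒  FFF.F....  {d→[4, 0, 1, 2]}
  6. truncate(d, 2)  ⇒  F...F....  {d→[4, 0]}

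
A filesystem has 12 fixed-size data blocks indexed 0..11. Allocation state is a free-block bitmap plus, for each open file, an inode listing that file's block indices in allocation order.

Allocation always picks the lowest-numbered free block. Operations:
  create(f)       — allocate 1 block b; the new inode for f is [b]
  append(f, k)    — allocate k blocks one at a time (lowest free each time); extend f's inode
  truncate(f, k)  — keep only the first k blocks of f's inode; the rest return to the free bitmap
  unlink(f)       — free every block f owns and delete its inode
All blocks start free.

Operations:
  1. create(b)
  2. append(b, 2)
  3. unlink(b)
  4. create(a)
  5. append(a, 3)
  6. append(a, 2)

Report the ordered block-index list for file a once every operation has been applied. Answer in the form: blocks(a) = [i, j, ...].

blocks(a) = [0, 1, 2, 3, 4, 5]

[1] create(b) — b=0 (map F...........)
[2] append(b, 2) — b=0,1,2 (map FFF.........)
[3] unlink(b) —  (map ............)
[4] create(a) — a=0 (map F...........)
[5] append(a, 3) — a=0,1,2,3 (map FFFF........)
[6] append(a, 2) — a=0,1,2,3,4,5 (map FFFFFF......)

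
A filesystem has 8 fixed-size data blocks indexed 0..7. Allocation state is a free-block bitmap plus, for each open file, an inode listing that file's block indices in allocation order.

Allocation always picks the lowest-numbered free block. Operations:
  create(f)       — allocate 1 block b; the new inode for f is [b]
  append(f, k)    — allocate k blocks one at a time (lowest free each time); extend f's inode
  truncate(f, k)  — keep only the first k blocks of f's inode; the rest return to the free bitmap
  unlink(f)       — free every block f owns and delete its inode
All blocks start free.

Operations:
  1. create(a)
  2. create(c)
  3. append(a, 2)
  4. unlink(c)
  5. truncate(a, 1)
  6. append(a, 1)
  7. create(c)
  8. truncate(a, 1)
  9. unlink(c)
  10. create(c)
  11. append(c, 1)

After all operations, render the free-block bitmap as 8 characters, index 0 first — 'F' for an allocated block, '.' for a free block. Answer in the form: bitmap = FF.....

bitmap = FFF.....

create(a): bitmap=F....... | a=[0]
create(c): bitmap=FF...... | a=[0] c=[1]
append(a, 2): bitmap=FFFF.... | a=[0, 2, 3] c=[1]
unlink(c): bitmap=F.FF.... | a=[0, 2, 3]
truncate(a, 1): bitmap=F....... | a=[0]
append(a, 1): bitmap=FF...... | a=[0, 1]
create(c): bitmap=FFF..... | a=[0, 1] c=[2]
truncate(a, 1): bitmap=F.F..... | a=[0] c=[2]
unlink(c): bitmap=F....... | a=[0]
create(c): bitmap=FF...... | a=[0] c=[1]
append(c, 1): bitmap=FFF..... | a=[0] c=[1, 2]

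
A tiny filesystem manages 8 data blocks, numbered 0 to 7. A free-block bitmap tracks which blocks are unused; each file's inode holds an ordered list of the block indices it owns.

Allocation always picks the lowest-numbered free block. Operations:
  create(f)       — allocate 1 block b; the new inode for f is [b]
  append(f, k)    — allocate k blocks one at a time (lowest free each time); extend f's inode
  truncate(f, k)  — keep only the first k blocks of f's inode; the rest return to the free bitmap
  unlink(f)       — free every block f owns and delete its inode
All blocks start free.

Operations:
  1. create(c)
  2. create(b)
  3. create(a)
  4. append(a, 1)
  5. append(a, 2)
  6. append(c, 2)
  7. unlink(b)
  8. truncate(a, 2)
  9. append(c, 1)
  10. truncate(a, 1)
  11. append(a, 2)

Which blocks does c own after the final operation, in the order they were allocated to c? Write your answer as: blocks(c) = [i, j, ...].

[1] create(c) — c=0 (map F.......)
[2] create(b) — b=1 c=0 (map FF......)
[3] create(a) — a=2 b=1 c=0 (map FFF.....)
[4] append(a, 1) — a=2,3 b=1 c=0 (map FFFF....)
[5] append(a, 2) — a=2,3,4,5 b=1 c=0 (map FFFFFF..)
[6] append(c, 2) — a=2,3,4,5 b=1 c=0,6,7 (map FFFFFFFF)
[7] unlink(b) — a=2,3,4,5 c=0,6,7 (map F.FFFFFF)
[8] truncate(a, 2) — a=2,3 c=0,6,7 (map F.FF..FF)
[9] append(c, 1) — a=2,3 c=0,6,7,1 (map FFFF..FF)
[10] truncate(a, 1) — a=2 c=0,6,7,1 (map FFF...FF)
[11] append(a, 2) — a=2,3,4 c=0,6,7,1 (map FFFFF.FF)

blocks(c) = [0, 6, 7, 1]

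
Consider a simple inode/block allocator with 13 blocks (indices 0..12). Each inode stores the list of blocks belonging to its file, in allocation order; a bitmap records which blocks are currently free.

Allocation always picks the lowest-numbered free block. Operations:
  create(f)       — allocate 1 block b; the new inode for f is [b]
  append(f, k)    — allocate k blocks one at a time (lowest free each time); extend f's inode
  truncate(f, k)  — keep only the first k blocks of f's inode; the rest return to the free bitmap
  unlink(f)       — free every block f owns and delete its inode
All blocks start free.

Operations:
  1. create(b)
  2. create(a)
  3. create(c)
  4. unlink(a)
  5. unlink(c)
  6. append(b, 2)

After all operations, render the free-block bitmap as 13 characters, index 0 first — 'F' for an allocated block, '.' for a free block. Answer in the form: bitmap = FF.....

bitmap = FFF..........

  1. create(b)  ⇒  F............  {b→[0]}
  2. create(a)  ⇒  FF...........  {a→[1]; b→[0]}
  3. create(c)  ⇒  FFF..........  {a→[1]; b→[0]; c→[2]}
  4. unlink(a)  ⇒  F.F..........  {b→[0]; c→[2]}
  5. unlink(c)  ⇒  F............  {b→[0]}
  6. append(b, 2)  ⇒  FFF..........  {b→[0, 1, 2]}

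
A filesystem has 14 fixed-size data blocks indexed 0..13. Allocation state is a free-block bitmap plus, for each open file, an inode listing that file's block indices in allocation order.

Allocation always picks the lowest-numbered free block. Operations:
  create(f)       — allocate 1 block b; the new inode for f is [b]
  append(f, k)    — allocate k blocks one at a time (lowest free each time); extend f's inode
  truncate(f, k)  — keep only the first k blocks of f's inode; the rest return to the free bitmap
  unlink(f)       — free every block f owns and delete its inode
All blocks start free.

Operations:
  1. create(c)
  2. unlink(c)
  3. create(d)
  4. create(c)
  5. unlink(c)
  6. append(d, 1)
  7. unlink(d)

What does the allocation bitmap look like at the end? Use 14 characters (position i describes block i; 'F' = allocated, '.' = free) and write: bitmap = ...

bitmap = ..............

after create(c) → c:[0]  free=[F.............]
after unlink(c) →   free=[..............]
after create(d) → d:[0]  free=[F.............]
after create(c) → c:[1], d:[0]  free=[FF............]
after unlink(c) → d:[0]  free=[F.............]
after append(d, 1) → d:[0, 1]  free=[FF............]
after unlink(d) →   free=[..............]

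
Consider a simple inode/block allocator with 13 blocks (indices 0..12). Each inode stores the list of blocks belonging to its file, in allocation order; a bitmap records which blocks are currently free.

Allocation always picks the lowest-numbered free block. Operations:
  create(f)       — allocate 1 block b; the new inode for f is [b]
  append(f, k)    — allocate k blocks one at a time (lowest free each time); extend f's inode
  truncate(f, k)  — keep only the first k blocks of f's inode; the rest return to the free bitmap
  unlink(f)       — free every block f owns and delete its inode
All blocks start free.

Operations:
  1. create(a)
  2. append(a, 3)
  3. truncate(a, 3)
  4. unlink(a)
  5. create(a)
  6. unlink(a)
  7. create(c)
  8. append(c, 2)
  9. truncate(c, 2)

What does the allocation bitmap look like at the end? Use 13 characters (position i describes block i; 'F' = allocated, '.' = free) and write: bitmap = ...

create(a): bitmap=F............ | a=[0]
append(a, 3): bitmap=FFFF......... | a=[0, 1, 2, 3]
truncate(a, 3): bitmap=FFF.......... | a=[0, 1, 2]
unlink(a): bitmap=............. | 
create(a): bitmap=F............ | a=[0]
unlink(a): bitmap=............. | 
create(c): bitmap=F............ | c=[0]
append(c, 2): bitmap=FFF.......... | c=[0, 1, 2]
truncate(c, 2): bitmap=FF........... | c=[0, 1]

bitmap = FF...........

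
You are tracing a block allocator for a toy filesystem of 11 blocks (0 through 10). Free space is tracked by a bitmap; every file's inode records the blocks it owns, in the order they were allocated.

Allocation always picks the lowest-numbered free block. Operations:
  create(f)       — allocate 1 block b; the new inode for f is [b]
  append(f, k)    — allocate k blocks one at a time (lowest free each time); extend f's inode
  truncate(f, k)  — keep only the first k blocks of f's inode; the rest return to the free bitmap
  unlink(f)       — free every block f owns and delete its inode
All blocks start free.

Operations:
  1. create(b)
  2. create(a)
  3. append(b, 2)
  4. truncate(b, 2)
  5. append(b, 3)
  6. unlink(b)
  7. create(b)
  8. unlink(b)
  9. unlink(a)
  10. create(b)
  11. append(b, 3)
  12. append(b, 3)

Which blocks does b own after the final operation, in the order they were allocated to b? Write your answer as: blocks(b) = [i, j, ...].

blocks(b) = [0, 1, 2, 3, 4, 5, 6]

  1. create(b)  ⇒  F..........  {b→[0]}
  2. create(a)  ⇒  FF.........  {a→[1]; b→[0]}
  3. append(b, 2)  ⇒  FFFF.......  {a→[1]; b→[0, 2, 3]}
  4. truncate(b, 2)  ⇒  FFF........  {a→[1]; b→[0, 2]}
  5. append(b, 3)  ⇒  FFFFFF.....  {a→[1]; b→[0, 2, 3, 4, 5]}
  6. unlink(b)  ⇒  .F.........  {a→[1]}
  7. create(b)  ⇒  FF.........  {a→[1]; b→[0]}
  8. unlink(b)  ⇒  .F.........  {a→[1]}
  9. unlink(a)  ⇒  ...........  {}
  10. create(b)  ⇒  F..........  {b→[0]}
  11. append(b, 3)  ⇒  FFFF.......  {b→[0, 1, 2, 3]}
  12. append(b, 3)  ⇒  FFFFFFF....  {b→[0, 1, 2, 3, 4, 5, 6]}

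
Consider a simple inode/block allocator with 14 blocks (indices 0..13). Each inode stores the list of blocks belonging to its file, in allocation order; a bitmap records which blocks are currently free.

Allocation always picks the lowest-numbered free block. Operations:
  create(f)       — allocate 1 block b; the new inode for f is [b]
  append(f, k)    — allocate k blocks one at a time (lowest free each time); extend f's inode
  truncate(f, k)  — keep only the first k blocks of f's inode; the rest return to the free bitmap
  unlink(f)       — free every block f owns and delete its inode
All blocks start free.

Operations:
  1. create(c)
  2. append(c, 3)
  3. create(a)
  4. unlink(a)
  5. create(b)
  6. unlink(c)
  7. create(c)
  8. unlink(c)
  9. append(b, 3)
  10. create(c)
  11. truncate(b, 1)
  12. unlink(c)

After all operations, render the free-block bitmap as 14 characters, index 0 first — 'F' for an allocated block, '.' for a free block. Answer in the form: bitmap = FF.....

bitmap = ....F.........

[1] create(c) — c=0 (map F.............)
[2] append(c, 3) — c=0,1,2,3 (map FFFF..........)
[3] create(a) — a=4 c=0,1,2,3 (map FFFFF.........)
[4] unlink(a) — c=0,1,2,3 (map FFFF..........)
[5] create(b) — b=4 c=0,1,2,3 (map FFFFF.........)
[6] unlink(c) — b=4 (map ....F.........)
[7] create(c) — b=4 c=0 (map F...F.........)
[8] unlink(c) — b=4 (map ....F.........)
[9] append(b, 3) — b=4,0,1,2 (map FFF.F.........)
[10] create(c) — b=4,0,1,2 c=3 (map FFFFF.........)
[11] truncate(b, 1) — b=4 c=3 (map ...FF.........)
[12] unlink(c) — b=4 (map ....F.........)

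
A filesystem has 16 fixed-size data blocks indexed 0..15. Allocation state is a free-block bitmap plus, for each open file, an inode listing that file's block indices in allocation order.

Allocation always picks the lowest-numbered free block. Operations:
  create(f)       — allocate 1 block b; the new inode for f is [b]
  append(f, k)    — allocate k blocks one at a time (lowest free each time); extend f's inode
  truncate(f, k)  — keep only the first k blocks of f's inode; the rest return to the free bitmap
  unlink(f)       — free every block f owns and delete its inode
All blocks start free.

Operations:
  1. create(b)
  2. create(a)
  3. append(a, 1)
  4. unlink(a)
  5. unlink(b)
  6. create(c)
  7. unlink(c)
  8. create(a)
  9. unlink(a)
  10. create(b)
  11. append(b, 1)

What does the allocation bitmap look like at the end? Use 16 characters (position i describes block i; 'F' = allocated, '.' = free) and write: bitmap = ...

bitmap = FF..............

create(b): bitmap=F............... | b=[0]
create(a): bitmap=FF.............. | a=[1] b=[0]
append(a, 1): bitmap=FFF............. | a=[1, 2] b=[0]
unlink(a): bitmap=F............... | b=[0]
unlink(b): bitmap=................ | 
create(c): bitmap=F............... | c=[0]
unlink(c): bitmap=................ | 
create(a): bitmap=F............... | a=[0]
unlink(a): bitmap=................ | 
create(b): bitmap=F............... | b=[0]
append(b, 1): bitmap=FF.............. | b=[0, 1]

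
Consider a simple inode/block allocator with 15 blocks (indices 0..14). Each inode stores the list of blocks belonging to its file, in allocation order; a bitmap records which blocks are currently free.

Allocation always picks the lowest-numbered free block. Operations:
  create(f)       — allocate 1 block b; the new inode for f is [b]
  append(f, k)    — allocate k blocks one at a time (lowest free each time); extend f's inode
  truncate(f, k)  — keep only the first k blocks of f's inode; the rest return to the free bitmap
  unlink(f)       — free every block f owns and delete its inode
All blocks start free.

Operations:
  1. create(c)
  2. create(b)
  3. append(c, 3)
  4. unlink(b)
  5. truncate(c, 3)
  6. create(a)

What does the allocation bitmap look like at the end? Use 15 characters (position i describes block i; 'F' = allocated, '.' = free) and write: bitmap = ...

bitmap = FFFF...........

  1. create(c)  ⇒  F..............  {c→[0]}
  2. create(b)  ⇒  FF.............  {b→[1]; c→[0]}
  3. append(c, 3)  ⇒  FFFFF..........  {b→[1]; c→[0, 2, 3, 4]}
  4. unlink(b)  ⇒  F.FFF..........  {c→[0, 2, 3, 4]}
  5. truncate(c, 3)  ⇒  F.FF...........  {c→[0, 2, 3]}
  6. create(a)  ⇒  FFFF...........  {a→[1]; c→[0, 2, 3]}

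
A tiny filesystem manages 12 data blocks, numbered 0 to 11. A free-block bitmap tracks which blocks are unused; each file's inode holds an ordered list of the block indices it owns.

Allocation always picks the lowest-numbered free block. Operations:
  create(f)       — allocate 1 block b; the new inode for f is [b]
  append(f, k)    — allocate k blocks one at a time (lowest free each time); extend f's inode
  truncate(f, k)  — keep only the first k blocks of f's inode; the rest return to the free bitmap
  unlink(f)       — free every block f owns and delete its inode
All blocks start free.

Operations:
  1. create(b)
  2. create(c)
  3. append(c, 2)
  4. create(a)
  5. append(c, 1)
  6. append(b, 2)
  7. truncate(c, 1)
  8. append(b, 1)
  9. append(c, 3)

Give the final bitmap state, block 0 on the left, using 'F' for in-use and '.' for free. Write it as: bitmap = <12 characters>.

bitmap = FFFFFFFFF...

  1. create(b)  ⇒  F...........  {b→[0]}
  2. create(c)  ⇒  FF..........  {b→[0]; c→[1]}
  3. append(c, 2)  ⇒  FFFF........  {b→[0]; c→[1, 2, 3]}
  4. create(a)  ⇒  FFFFF.......  {a→[4]; b→[0]; c→[1, 2, 3]}
  5. append(c, 1)  ⇒  FFFFFF......  {a→[4]; b→[0]; c→[1, 2, 3, 5]}
  6. append(b, 2)  ⇒  FFFFFFFF....  {a→[4]; b→[0, 6, 7]; c→[1, 2, 3, 5]}
  7. truncate(c, 1)  ⇒  FF..F.FF....  {a→[4]; b→[0, 6, 7]; c→[1]}
  8. append(b, 1)  ⇒  FFF.F.FF....  {a→[4]; b→[0, 6, 7, 2]; c→[1]}
  9. append(c, 3)  ⇒  FFFFFFFFF...  {a→[4]; b→[0, 6, 7, 2]; c→[1, 3, 5, 8]}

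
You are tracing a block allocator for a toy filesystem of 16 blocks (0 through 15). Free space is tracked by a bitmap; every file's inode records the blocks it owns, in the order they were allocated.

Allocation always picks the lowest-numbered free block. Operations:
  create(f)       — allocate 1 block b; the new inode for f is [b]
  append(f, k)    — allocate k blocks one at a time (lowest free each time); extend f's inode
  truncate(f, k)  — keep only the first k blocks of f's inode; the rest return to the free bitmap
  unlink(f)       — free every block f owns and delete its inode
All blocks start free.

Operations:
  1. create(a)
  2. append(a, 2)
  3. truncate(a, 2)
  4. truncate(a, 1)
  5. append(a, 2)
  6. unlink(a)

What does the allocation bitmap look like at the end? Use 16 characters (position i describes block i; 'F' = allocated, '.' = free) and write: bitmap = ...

after create(a) → a:[0]  free=[F...............]
after append(a, 2) → a:[0, 1, 2]  free=[FFF.............]
after truncate(a, 2) → a:[0, 1]  free=[FF..............]
after truncate(a, 1) → a:[0]  free=[F...............]
after append(a, 2) → a:[0, 1, 2]  free=[FFF.............]
after unlink(a) →   free=[................]

bitmap = ................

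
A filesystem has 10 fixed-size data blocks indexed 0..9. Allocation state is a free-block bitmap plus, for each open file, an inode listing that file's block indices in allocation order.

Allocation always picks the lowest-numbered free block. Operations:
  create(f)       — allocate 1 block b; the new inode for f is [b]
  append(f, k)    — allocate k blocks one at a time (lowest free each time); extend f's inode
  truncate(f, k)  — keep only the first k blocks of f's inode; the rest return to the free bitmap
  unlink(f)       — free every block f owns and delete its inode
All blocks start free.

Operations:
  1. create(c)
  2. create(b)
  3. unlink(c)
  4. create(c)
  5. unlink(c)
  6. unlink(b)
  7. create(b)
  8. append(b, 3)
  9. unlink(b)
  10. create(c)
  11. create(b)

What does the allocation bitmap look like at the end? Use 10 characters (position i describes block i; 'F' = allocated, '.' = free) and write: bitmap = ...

bitmap = FF........

[1] create(c) — c=0 (map F.........)
[2] create(b) — b=1 c=0 (map FF........)
[3] unlink(c) — b=1 (map .F........)
[4] create(c) — b=1 c=0 (map FF........)
[5] unlink(c) — b=1 (map .F........)
[6] unlink(b) —  (map ..........)
[7] create(b) — b=0 (map F.........)
[8] append(b, 3) — b=0,1,2,3 (map FFFF......)
[9] unlink(b) —  (map ..........)
[10] create(c) — c=0 (map F.........)
[11] create(b) — b=1 c=0 (map FF........)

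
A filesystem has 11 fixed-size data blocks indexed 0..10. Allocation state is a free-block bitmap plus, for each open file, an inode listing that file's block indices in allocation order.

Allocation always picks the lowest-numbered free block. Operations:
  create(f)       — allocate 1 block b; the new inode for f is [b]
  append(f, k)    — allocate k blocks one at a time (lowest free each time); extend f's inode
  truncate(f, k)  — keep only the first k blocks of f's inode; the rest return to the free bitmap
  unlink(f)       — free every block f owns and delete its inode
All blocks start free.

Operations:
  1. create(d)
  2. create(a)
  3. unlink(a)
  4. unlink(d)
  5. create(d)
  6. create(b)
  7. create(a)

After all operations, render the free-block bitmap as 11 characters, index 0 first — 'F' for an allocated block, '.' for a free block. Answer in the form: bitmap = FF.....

bitmap = FFF........

[1] create(d) — d=0 (map F..........)
[2] create(a) — a=1 d=0 (map FF.........)
[3] unlink(a) — d=0 (map F..........)
[4] unlink(d) —  (map ...........)
[5] create(d) — d=0 (map F..........)
[6] create(b) — b=1 d=0 (map FF.........)
[7] create(a) — a=2 b=1 d=0 (map FFF........)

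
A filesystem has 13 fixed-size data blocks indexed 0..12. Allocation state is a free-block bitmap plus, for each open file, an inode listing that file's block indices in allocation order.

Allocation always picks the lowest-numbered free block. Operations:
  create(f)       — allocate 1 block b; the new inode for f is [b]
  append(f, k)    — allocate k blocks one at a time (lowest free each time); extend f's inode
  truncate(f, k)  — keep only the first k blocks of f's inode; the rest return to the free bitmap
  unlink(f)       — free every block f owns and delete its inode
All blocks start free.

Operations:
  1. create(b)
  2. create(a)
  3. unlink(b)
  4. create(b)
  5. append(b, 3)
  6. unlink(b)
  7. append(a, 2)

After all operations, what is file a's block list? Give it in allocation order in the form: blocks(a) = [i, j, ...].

after create(b) → b:[0]  free=[F............]
after create(a) → a:[1], b:[0]  free=[FF...........]
after unlink(b) → a:[1]  free=[.F...........]
after create(b) → a:[1], b:[0]  free=[FF...........]
after append(b, 3) → a:[1], b:[0, 2, 3, 4]  free=[FFFFF........]
after unlink(b) → a:[1]  free=[.F...........]
after append(a, 2) → a:[1, 0, 2]  free=[FFF..........]

blocks(a) = [1, 0, 2]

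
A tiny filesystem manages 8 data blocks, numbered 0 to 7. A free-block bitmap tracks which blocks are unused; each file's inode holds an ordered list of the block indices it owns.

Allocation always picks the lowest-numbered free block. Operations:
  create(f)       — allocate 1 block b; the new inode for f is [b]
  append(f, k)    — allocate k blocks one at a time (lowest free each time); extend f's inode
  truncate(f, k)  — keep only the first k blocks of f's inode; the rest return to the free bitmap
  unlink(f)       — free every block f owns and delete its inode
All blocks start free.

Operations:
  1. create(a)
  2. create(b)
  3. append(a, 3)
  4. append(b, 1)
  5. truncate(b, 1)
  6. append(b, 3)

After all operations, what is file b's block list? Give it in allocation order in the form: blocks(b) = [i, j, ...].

after create(a) → a:[0]  free=[F.......]
after create(b) → a:[0], b:[1]  free=[FF......]
after append(a, 3) → a:[0, 2, 3, 4], b:[1]  free=[FFFFF...]
after append(b, 1) → a:[0, 2, 3, 4], b:[1, 5]  free=[FFFFFF..]
after truncate(b, 1) → a:[0, 2, 3, 4], b:[1]  free=[FFFFF...]
after append(b, 3) → a:[0, 2, 3, 4], b:[1, 5, 6, 7]  free=[FFFFFFFF]

blocks(b) = [1, 5, 6, 7]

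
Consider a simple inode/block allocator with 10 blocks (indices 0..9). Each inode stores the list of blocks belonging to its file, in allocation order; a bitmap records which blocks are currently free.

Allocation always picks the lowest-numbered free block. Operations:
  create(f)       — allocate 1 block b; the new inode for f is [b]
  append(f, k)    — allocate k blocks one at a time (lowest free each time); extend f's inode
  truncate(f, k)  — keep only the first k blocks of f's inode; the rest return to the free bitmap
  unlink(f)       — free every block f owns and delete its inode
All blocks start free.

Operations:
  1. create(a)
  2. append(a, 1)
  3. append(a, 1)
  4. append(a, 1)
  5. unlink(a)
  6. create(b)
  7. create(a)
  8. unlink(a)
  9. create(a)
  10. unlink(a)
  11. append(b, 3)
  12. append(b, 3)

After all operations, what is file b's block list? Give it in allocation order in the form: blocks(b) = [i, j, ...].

blocks(b) = [0, 1, 2, 3, 4, 5, 6]

after create(a) → a:[0]  free=[F.........]
after append(a, 1) → a:[0, 1]  free=[FF........]
after append(a, 1) → a:[0, 1, 2]  free=[FFF.......]
after append(a, 1) → a:[0, 1, 2, 3]  free=[FFFF......]
after unlink(a) →   free=[..........]
after create(b) → b:[0]  free=[F.........]
after create(a) → a:[1], b:[0]  free=[FF........]
after unlink(a) → b:[0]  free=[F.........]
after create(a) → a:[1], b:[0]  free=[FF........]
after unlink(a) → b:[0]  free=[F.........]
after append(b, 3) → b:[0, 1, 2, 3]  free=[FFFF......]
after append(b, 3) → b:[0, 1, 2, 3, 4, 5, 6]  free=[FFFFFFF...]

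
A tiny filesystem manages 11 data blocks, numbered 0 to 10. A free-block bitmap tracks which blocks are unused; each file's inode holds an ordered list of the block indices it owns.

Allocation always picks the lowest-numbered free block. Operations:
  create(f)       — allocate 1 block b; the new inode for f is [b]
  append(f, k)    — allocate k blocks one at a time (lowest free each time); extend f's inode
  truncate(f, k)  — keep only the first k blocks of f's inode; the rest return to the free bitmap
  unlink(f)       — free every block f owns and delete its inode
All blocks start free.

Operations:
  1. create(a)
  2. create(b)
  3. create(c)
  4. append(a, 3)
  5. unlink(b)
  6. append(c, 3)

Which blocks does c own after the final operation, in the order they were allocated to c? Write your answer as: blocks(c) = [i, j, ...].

blocks(c) = [2, 1, 6, 7]

after create(a) → a:[0]  free=[F..........]
after create(b) → a:[0], b:[1]  free=[FF.........]
after create(c) → a:[0], b:[1], c:[2]  free=[FFF........]
after append(a, 3) → a:[0, 3, 4, 5], b:[1], c:[2]  free=[FFFFFF.....]
after unlink(b) → a:[0, 3, 4, 5], c:[2]  free=[F.FFFF.....]
after append(c, 3) → a:[0, 3, 4, 5], c:[2, 1, 6, 7]  free=[FFFFFFFF...]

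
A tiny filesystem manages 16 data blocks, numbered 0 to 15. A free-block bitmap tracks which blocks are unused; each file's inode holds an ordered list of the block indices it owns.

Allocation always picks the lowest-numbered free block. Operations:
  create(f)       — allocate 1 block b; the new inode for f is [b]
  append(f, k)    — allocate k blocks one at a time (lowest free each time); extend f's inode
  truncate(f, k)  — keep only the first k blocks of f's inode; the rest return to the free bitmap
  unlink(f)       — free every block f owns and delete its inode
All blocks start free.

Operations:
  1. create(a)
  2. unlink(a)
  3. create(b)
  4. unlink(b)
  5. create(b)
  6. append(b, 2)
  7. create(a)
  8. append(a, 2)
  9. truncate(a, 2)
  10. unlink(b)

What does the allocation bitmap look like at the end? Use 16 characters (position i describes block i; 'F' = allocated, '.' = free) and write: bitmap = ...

bitmap = ...FF...........

[1] create(a) — a=0 (map F...............)
[2] unlink(a) —  (map ................)
[3] create(b) — b=0 (map F...............)
[4] unlink(b) —  (map ................)
[5] create(b) — b=0 (map F...............)
[6] append(b, 2) — b=0,1,2 (map FFF.............)
[7] create(a) — a=3 b=0,1,2 (map FFFF............)
[8] append(a, 2) — a=3,4,5 b=0,1,2 (map FFFFFF..........)
[9] truncate(a, 2) — a=3,4 b=0,1,2 (map FFFFF...........)
[10] unlink(b) — a=3,4 (map ...FF...........)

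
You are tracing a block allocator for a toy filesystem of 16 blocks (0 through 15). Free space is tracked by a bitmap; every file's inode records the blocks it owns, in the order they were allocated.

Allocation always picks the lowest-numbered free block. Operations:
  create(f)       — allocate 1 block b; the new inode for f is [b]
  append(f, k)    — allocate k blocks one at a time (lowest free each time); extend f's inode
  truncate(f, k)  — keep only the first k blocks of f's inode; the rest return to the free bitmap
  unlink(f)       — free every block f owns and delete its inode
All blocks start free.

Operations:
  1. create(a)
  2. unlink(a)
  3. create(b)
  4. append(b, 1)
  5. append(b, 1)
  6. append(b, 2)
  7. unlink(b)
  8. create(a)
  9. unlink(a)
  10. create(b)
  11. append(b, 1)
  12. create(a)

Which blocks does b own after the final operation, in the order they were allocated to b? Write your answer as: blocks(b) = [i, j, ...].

blocks(b) = [0, 1]

after create(a) → a:[0]  free=[F...............]
after unlink(a) →   free=[................]
after create(b) → b:[0]  free=[F...............]
after append(b, 1) → b:[0, 1]  free=[FF..............]
after append(b, 1) → b:[0, 1, 2]  free=[FFF.............]
after append(b, 2) → b:[0, 1, 2, 3, 4]  free=[FFFFF...........]
after unlink(b) →   free=[................]
after create(a) → a:[0]  free=[F...............]
after unlink(a) →   free=[................]
after create(b) → b:[0]  free=[F...............]
after append(b, 1) → b:[0, 1]  free=[FF..............]
after create(a) → a:[2], b:[0, 1]  free=[FFF.............]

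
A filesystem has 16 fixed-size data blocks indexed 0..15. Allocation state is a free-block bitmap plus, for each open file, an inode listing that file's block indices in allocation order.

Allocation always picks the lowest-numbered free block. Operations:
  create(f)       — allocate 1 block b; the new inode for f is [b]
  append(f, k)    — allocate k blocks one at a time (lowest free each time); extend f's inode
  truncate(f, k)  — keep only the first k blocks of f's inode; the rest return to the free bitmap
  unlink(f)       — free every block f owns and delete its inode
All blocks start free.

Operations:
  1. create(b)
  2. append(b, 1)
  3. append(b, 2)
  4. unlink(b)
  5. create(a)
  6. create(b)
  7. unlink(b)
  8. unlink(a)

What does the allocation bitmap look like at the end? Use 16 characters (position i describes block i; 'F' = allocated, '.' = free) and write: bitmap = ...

bitmap = ................

[1] create(b) — b=0 (map F...............)
[2] append(b, 1) — b=0,1 (map FF..............)
[3] append(b, 2) — b=0,1,2,3 (map FFFF............)
[4] unlink(b) —  (map ................)
[5] create(a) — a=0 (map F...............)
[6] create(b) — a=0 b=1 (map FF..............)
[7] unlink(b) — a=0 (map F...............)
[8] unlink(a) —  (map ................)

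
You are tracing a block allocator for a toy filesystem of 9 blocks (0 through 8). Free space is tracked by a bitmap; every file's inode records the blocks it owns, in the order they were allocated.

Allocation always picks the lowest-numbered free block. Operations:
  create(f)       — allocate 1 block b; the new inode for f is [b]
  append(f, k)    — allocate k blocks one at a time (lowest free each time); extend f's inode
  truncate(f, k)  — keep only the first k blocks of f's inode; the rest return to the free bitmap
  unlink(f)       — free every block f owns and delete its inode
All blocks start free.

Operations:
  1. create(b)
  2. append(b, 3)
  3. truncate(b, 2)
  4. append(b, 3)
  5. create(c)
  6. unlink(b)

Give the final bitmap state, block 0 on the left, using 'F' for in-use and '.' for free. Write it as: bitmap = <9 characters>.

[1] create(b) — b=0 (map F........)
[2] append(b, 3) — b=0,1,2,3 (map FFFF.....)
[3] truncate(b, 2) — b=0,1 (map FF.......)
[4] append(b, 3) — b=0,1,2,3,4 (map FFFFF....)
[5] create(c) — b=0,1,2,3,4 c=5 (map FFFFFF...)
[6] unlink(b) — c=5 (map .....F...)

bitmap = .....F...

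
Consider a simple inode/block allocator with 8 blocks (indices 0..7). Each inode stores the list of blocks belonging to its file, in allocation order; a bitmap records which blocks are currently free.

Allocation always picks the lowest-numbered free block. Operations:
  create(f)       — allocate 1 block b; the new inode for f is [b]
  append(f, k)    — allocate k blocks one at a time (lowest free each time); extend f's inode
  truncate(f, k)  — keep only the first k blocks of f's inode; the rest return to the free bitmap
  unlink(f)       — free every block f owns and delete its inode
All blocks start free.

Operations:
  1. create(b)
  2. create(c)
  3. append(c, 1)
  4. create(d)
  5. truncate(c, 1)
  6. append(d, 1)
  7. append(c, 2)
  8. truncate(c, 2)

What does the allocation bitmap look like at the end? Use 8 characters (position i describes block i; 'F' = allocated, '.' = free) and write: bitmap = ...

bitmap = FFFFF...

create(b): bitmap=F....... | b=[0]
create(c): bitmap=FF...... | b=[0] c=[1]
append(c, 1): bitmap=FFF..... | b=[0] c=[1, 2]
create(d): bitmap=FFFF.... | b=[0] c=[1, 2] d=[3]
truncate(c, 1): bitmap=FF.F.... | b=[0] c=[1] d=[3]
append(d, 1): bitmap=FFFF.... | b=[0] c=[1] d=[3, 2]
append(c, 2): bitmap=FFFFFF.. | b=[0] c=[1, 4, 5] d=[3, 2]
truncate(c, 2): bitmap=FFFFF... | b=[0] c=[1, 4] d=[3, 2]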